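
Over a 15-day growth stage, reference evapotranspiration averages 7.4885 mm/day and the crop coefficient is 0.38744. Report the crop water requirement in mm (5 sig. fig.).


Approach: apply the crop water requirement relation, CWR = ET0 * Kc * days.
CWR = 7.4885 * 0.38744 * 15 = 43.520 mm
Therefore the crop water requirement = 43.520 mm.


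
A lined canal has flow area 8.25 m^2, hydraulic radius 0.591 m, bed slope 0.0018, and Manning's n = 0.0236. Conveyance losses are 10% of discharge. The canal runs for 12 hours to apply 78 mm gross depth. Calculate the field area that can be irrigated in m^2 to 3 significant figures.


Approach: apply Manning's equation with a conveyance and depth budget, Q = (1/n)*A*R^(2/3)*S^(1/2); Q_field = Q*(1-loss); Area = Q_field*t/(d/1000).
Step 1 — canal discharge (Manning's equation):
  Q = (1/0.0236) * 8.25 * 0.591^(2/3) * 0.0018^(1/2) = 10.445 m^3/s
Step 2 — delivered flow: Q_field = 10.445*(1 - 10/100) = 9.4004 m^3/s
Step 3 — volume delivered: V = 9.4004 * 12*3600 = 406100 m^3
Step 4 — area served: A = V / (depth/1000) = 406100 / 0.078 = 5210000 m^2
Therefore the field area that can be irrigated = 5210000 m^2.


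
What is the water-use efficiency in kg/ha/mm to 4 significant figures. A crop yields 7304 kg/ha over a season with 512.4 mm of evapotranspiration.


Approach: apply the water-use efficiency ratio, WUE = yield/ET.
WUE = 7304 / 512.4 = 14.25 kg/ha/mm
Therefore the water-use efficiency = 14.25 kg/ha/mm.


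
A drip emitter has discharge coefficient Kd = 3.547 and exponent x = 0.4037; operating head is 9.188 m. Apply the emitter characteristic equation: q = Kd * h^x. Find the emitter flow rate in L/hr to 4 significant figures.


q = 3.547 * 9.188^0.4037 = 8.684 L/hr
Therefore the emitter flow rate = 8.684 L/hr.


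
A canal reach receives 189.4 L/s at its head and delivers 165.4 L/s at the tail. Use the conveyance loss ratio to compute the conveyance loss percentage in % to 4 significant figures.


Approach: apply the conveyance loss ratio, loss% = ((Q_head - Q_tail)/Q_head)*100.
loss = ((189.4 - 165.4)/189.4)*100 = 12.67 %
Therefore the conveyance loss percentage = 12.67 %.


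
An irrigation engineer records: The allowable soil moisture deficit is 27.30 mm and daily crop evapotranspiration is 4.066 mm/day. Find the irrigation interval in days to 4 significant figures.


Approach: apply the irrigation interval relation, interval = SMD / ETc.
interval = 27.30 / 4.066 = 6.714 days
Therefore the irrigation interval = 6.714 days.


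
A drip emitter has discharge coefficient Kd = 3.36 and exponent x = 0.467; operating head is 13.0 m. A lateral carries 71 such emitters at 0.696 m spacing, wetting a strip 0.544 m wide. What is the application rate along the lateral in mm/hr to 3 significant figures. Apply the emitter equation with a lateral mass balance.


Approach: apply the emitter equation with a lateral mass balance, q = Kd*h^x; Q = n*q; rate = Q/(n*spacing*width).
Step 1 — single emitter flow (q = Kd*h^x):
  q = 3.36 * 13.0^0.467 = 11.131 L/hr
Step 2 — total lateral flow: Q = 71 * 11.131 = 790.33 L/hr
Step 3 — wetted area: A = 71 * 0.696 * 0.544 = 26.882 m^2
Step 4 — application rate: Q/A = 790.33/26.882 = 29.4 mm/hr
Therefore the application rate along the lateral = 29.4 mm/hr.


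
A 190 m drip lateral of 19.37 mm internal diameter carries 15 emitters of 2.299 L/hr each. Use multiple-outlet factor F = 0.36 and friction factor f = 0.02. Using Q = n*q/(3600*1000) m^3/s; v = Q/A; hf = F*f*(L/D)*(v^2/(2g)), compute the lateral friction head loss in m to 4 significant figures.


Q = 15*2.299/(3600*1000) = 9.57917e-06 m^3/s
A = pi*(19.37e-3/2)^2 = 2.94679e-04 m^2, so v = Q/A = 0.0325071 m/s
hf = 0.36*0.02*(190/0.01937)*(0.0325071^2/(2*9.81)) = 0.003804 m
Therefore the lateral friction head loss = 0.003804 m.


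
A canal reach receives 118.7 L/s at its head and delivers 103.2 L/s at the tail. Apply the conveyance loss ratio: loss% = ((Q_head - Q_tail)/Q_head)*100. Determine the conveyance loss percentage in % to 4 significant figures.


loss = ((118.7 - 103.2)/118.7)*100 = 13.06 %
Therefore the conveyance loss percentage = 13.06 %.


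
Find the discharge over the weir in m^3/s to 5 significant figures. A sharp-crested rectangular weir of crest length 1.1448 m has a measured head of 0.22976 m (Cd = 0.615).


Approach: apply the rectangular weir equation, Q = (2/3)*Cd*L*sqrt(2g)*H^1.5.
Q = (2/3)*0.615*1.1448*sqrt(2*9.81)*0.22976^1.5 = 0.22897 m^3/s
Therefore the discharge over the weir = 0.22897 m^3/s.


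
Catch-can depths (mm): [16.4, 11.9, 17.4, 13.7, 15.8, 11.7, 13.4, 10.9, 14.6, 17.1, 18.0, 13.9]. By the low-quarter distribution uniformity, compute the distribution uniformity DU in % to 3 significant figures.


Approach: apply the low-quarter distribution uniformity, DU = (mean of lowest quarter of readings / overall mean)*100.
sorted lowest 3 of 12: [10.9, 11.7, 11.9] -> mean = 11.500 mm
overall mean = 14.567 mm
DU = (11.500/14.567)*100 = 78.9 %
Therefore the distribution uniformity DU = 78.9 %.


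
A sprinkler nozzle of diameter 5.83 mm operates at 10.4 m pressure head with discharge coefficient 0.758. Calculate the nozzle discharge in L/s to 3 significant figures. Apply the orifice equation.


Approach: apply the orifice equation, Q = Cd*A*sqrt(2*g*h), A = pi*(d/2)^2.
A = pi*(5.83e-3/2)^2 = 2.6695e-05 m^2
Q = 0.758 * 2.6695e-05 * sqrt(2*9.81*10.4) * 1000 = 0.289 L/s
Therefore the nozzle discharge = 0.289 L/s.


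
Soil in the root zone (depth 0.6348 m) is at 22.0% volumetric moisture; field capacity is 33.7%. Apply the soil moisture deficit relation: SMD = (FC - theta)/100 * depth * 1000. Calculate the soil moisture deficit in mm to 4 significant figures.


SMD = (33.7 - 22.0)/100 * 0.6348 * 1000 = 74.27 mm
Therefore the soil moisture deficit = 74.27 mm.


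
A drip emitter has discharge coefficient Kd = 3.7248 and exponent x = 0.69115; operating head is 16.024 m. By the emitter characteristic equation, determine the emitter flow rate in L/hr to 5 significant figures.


Approach: apply the emitter characteristic equation, q = Kd * h^x.
q = 3.7248 * 16.024^0.69115 = 25.338 L/hr
Therefore the emitter flow rate = 25.338 L/hr.


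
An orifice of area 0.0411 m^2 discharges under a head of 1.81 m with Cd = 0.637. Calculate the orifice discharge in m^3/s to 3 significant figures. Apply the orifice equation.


Approach: apply the orifice equation, Q = Cd*A*sqrt(2*g*h).
Q = 0.637 * 0.0411 * sqrt(2*9.81*1.81) = 0.156 m^3/s
Therefore the orifice discharge = 0.156 m^3/s.


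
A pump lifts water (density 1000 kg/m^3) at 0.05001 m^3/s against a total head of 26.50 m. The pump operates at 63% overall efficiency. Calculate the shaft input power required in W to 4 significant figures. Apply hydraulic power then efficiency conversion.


Approach: apply hydraulic power then efficiency conversion, P = rho*g*Q*H; P_in = P/eta.
Step 1 — hydraulic power (P = rho*g*Q*H):
  P = 1000 * 9.81 * 0.05001 * 26.50 = 13000.8 W
Step 2 — input power: P_in = P/eta = 13000.8 / 0.63 = 20640 W
Therefore the shaft input power required = 20640 W.


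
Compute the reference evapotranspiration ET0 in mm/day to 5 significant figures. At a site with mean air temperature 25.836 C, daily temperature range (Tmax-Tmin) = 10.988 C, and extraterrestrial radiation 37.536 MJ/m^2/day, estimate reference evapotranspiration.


Approach: apply the Hargreaves-Samani method, ET0 = 0.0023*(Tmean+17.8)*sqrt(Tmax-Tmin)*0.408*Ra.
ET0 = 0.0023*(25.836+17.8)*sqrt(10.988)*0.408*37.536 = 5.0950 mm/day
Therefore the reference evapotranspiration ET0 = 5.0950 mm/day.


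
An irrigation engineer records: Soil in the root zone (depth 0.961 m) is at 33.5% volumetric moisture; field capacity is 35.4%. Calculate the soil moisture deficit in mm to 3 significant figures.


Approach: apply the soil moisture deficit relation, SMD = (FC - theta)/100 * depth * 1000.
SMD = (35.4 - 33.5)/100 * 0.961 * 1000 = 18.3 mm
Therefore the soil moisture deficit = 18.3 mm.


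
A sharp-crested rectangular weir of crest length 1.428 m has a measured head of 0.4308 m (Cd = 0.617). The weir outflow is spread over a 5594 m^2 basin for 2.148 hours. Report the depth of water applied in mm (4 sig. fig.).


Approach: apply the rectangular weir equation with a volume-to-depth conversion, Q = (2/3)*Cd*L*sqrt(2g)*H^1.5; d = Q*t/A * 1000.
Step 1 — weir discharge:
  Q = (2/3)*0.617*1.428*sqrt(2*9.81)*0.4308^1.5 = 0.735674 m^3/s
Step 2 — volume: V = 0.735674 * 2.148*3600 = 5688.82 m^3
Step 3 — depth: d = V/A * 1000 = 5688.82/5594 * 1000 = 1017 mm
Therefore the depth of water applied = 1017 mm.


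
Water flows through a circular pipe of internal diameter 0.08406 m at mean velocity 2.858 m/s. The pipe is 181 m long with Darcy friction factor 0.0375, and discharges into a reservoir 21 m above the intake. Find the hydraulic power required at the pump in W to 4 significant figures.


Approach: apply continuity + Darcy-Weisbach + hydraulic power, Q = A*v; hf = f*(L/D)*(v^2/(2g)); H = static + hf; P = rho*g*Q*H.
Step 1 — flow rate (continuity, Q = A*v):
  A = pi*(0.08406/2)^2 = 0.00554969 m^2
  Q = 0.00554969 * 2.858 = 0.0158610 m^3/s
Step 2 — friction head loss (Darcy-Weisbach):
  hf = 0.0375 * (181/0.08406) * (2.858^2 / (2*9.81))
  hf = 33.6160 m
Step 3 — total head: H = 21 + 33.6160 = 54.6160 m
Step 4 — hydraulic power (P = rho*g*Q*H):
  P = 1000 * 9.81 * 0.0158610 * 54.6160 = 8498 W
Therefore the hydraulic power required at the pump = 8498 W.


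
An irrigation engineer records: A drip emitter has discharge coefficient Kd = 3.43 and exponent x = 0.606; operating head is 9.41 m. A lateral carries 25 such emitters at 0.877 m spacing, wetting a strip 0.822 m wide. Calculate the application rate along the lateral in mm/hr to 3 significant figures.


Approach: apply the emitter equation with a lateral mass balance, q = Kd*h^x; Q = n*q; rate = Q/(n*spacing*width).
Step 1 — single emitter flow (q = Kd*h^x):
  q = 3.43 * 9.41^0.606 = 13.344 L/hr
Step 2 — total lateral flow: Q = 25 * 13.344 = 333.60 L/hr
Step 3 — wetted area: A = 25 * 0.877 * 0.822 = 18.022 m^2
Step 4 — application rate: Q/A = 333.60/18.022 = 18.5 mm/hr
Therefore the application rate along the lateral = 18.5 mm/hr.


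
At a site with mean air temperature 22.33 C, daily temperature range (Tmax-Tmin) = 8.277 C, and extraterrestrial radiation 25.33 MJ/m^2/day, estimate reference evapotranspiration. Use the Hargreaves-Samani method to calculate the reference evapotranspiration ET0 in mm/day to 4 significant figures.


Approach: apply the Hargreaves-Samani method, ET0 = 0.0023*(Tmean+17.8)*sqrt(Tmax-Tmin)*0.408*Ra.
ET0 = 0.0023*(22.33+17.8)*sqrt(8.277)*0.408*25.33 = 2.744 mm/day
Therefore the reference evapotranspiration ET0 = 2.744 mm/day.


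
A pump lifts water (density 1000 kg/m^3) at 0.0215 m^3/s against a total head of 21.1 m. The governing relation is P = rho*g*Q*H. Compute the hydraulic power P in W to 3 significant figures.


P = 1000 * 9.81 * 0.0215 * 21.1 = 4450 W
Therefore the hydraulic power P = 4450 W.


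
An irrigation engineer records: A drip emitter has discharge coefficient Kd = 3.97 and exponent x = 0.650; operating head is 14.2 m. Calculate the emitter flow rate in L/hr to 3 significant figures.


Approach: apply the emitter characteristic equation, q = Kd * h^x.
q = 3.97 * 14.2^0.650 = 22.3 L/hr
Therefore the emitter flow rate = 22.3 L/hr.


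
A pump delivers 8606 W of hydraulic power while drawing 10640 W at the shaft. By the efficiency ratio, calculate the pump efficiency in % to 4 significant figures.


Approach: apply the efficiency ratio, eta = (P_out/P_in)*100.
eta = (8606 / 10640) * 100 = 80.88 %
Therefore the pump efficiency = 80.88 %.


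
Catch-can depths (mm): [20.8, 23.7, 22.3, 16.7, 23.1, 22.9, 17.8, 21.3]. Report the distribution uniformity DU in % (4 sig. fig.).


Approach: apply the low-quarter distribution uniformity, DU = (mean of lowest quarter of readings / overall mean)*100.
sorted lowest 2 of 8: [16.7, 17.8] -> mean = 17.2500 mm
overall mean = 21.0750 mm
DU = (17.2500/21.0750)*100 = 81.85 %
Therefore the distribution uniformity DU = 81.85 %.


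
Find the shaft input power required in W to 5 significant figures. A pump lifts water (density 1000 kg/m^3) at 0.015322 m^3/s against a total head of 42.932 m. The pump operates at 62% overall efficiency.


Approach: apply hydraulic power then efficiency conversion, P = rho*g*Q*H; P_in = P/eta.
Step 1 — hydraulic power (P = rho*g*Q*H):
  P = 1000 * 9.81 * 0.015322 * 42.932 = 6453.058 W
Step 2 — input power: P_in = P/eta = 6453.058 / 0.62 = 10408 W
Therefore the shaft input power required = 10408 W.


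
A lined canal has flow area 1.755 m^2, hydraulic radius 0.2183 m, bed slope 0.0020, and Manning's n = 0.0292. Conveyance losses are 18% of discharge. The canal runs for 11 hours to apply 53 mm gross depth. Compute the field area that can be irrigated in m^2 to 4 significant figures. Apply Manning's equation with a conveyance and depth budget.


Approach: apply Manning's equation with a conveyance and depth budget, Q = (1/n)*A*R^(2/3)*S^(1/2); Q_field = Q*(1-loss); Area = Q_field*t/(d/1000).
Step 1 — canal discharge (Manning's equation):
  Q = (1/0.0292) * 1.755 * 0.2183^(2/3) * 0.0020^(1/2) = 0.974492 m^3/s
Step 2 — delivered flow: Q_field = 0.974492*(1 - 18/100) = 0.799084 m^3/s
Step 3 — volume delivered: V = 0.799084 * 11*3600 = 31643.7 m^3
Step 4 — area served: A = V / (depth/1000) = 31643.7 / 0.053 = 597100 m^2
Therefore the field area that can be irrigated = 597100 m^2.


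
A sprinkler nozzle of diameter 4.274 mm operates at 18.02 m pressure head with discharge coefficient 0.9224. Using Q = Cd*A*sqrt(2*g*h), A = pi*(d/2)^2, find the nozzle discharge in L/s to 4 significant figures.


A = pi*(4.274e-3/2)^2 = 1.43469e-05 m^2
Q = 0.9224 * 1.43469e-05 * sqrt(2*9.81*18.02) * 1000 = 0.2488 L/s
Therefore the nozzle discharge = 0.2488 L/s.


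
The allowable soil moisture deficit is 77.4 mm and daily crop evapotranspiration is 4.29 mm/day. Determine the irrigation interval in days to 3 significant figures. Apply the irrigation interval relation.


Approach: apply the irrigation interval relation, interval = SMD / ETc.
interval = 77.4 / 4.29 = 18.0 days
Therefore the irrigation interval = 18.0 days.


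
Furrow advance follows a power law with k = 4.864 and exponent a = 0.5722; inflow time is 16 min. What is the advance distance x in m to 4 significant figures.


Approach: apply the power-law advance function, x = k*t^a.
x = 4.864 * 16^0.5722 = 23.77 m
Therefore the advance distance x = 23.77 m.


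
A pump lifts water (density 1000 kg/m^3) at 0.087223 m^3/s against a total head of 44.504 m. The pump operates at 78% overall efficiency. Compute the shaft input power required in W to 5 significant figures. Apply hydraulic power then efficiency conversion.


Approach: apply hydraulic power then efficiency conversion, P = rho*g*Q*H; P_in = P/eta.
Step 1 — hydraulic power (P = rho*g*Q*H):
  P = 1000 * 9.81 * 0.087223 * 44.504 = 38080.19 W
Step 2 — input power: P_in = P/eta = 38080.19 / 0.78 = 48821 W
Therefore the shaft input power required = 48821 W.


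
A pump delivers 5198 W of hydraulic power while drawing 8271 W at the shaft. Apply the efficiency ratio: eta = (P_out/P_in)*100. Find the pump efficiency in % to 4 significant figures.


eta = (5198 / 8271) * 100 = 62.85 %
Therefore the pump efficiency = 62.85 %.


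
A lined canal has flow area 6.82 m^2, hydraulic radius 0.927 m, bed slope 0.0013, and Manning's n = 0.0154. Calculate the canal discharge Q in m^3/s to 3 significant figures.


Approach: apply Manning's equation, Q = (1/n)*A*R^(2/3)*S^(1/2).
Q = (1/0.0154) * 6.82 * 0.927^(2/3) * 0.0013^(1/2) = 15.2 m^3/s
Therefore the canal discharge Q = 15.2 m^3/s.


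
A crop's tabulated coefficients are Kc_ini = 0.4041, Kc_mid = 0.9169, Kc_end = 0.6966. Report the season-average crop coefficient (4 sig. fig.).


Approach: apply a simple seasonal average, Kc_avg = (Kc_ini + Kc_mid + Kc_end)/3.
Kc_avg = (0.4041 + 0.9169 + 0.6966)/3 = 0.6725
Therefore the season-average crop coefficient = 0.6725.


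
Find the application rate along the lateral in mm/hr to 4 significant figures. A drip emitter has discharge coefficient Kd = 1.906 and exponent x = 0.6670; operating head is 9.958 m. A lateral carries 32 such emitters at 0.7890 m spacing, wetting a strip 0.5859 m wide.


Approach: apply the emitter equation with a lateral mass balance, q = Kd*h^x; Q = n*q; rate = Q/(n*spacing*width).
Step 1 — single emitter flow (q = Kd*h^x):
  q = 1.906 * 9.958^0.6670 = 8.82884 L/hr
Step 2 — total lateral flow: Q = 32 * 8.82884 = 282.523 L/hr
Step 3 — wetted area: A = 32 * 0.7890 * 0.5859 = 14.7928 m^2
Step 4 — application rate: Q/A = 282.523/14.7928 = 19.10 mm/hr
Therefore the application rate along the lateral = 19.10 mm/hr.


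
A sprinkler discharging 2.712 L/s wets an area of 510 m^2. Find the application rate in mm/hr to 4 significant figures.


Approach: apply the application rate relation, rate = (Q/A)*3600.
rate = (2.712 / 510) * 3600 = 19.14 mm/hr
Therefore the application rate = 19.14 mm/hr.


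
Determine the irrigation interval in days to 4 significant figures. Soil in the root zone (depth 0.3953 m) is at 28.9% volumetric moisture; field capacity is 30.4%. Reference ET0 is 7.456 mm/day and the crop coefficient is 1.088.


Approach: apply soil-water budget scheduling, SMD = (FC-theta)/100*depth*1000; ETc = ET0*Kc; interval = SMD/ETc.
Step 1 — soil moisture deficit:
  SMD = (30.4 - 28.9)/100 * 0.3953 * 1000 = 5.92950 mm
Step 2 — daily crop ET (ETc = ET0*Kc):
  ETc = 7.456 * 1.088 = 8.11213 mm/day
Step 3 — irrigation interval (SMD/ETc):
  interval = 5.92950 / 8.11213 = 0.7309 days
Therefore the irrigation interval = 0.7309 days.


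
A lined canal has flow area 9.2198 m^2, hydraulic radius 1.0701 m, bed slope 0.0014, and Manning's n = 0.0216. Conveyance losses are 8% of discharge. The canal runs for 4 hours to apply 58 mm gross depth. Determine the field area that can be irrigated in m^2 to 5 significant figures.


Approach: apply Manning's equation with a conveyance and depth budget, Q = (1/n)*A*R^(2/3)*S^(1/2); Q_field = Q*(1-loss); Area = Q_field*t/(d/1000).
Step 1 — canal discharge (Manning's equation):
  Q = (1/0.0216) * 9.2198 * 1.0701^(2/3) * 0.0014^(1/2) = 16.70891 m^3/s
Step 2 — delivered flow: Q_field = 16.70891*(1 - 8/100) = 15.37219 m^3/s
Step 3 — volume delivered: V = 15.37219 * 4*3600 = 221359.6 m^3
Step 4 — area served: A = V / (depth/1000) = 221359.6 / 0.058 = 3816500 m^2
Therefore the field area that can be irrigated = 3816500 m^2.


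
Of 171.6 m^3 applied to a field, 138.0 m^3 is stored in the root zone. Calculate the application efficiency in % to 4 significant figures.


Approach: apply the application efficiency ratio, Ea = (stored/applied)*100.
Ea = (138.0/171.6)*100 = 80.42 %
Therefore the application efficiency = 80.42 %.


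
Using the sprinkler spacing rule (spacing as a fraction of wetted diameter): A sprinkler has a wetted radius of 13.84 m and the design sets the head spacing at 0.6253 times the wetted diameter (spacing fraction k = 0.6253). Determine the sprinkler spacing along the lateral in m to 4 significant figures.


Approach: apply the sprinkler spacing rule (spacing as a fraction of wetted diameter), S = k*(2*R).
S = 0.6253 * (2 * 13.84) = 17.31 m
Therefore the sprinkler spacing along the lateral = 17.31 m.


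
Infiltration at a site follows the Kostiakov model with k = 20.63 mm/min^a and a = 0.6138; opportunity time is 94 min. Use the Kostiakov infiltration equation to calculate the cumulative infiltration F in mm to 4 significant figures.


Approach: apply the Kostiakov infiltration equation, F = k*t^a.
F = 20.63 * 94^0.6138 = 335.4 mm
Therefore the cumulative infiltration F = 335.4 mm.


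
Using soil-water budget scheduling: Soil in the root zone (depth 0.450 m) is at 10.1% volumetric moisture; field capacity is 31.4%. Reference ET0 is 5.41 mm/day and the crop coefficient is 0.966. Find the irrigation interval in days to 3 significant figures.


Approach: apply soil-water budget scheduling, SMD = (FC-theta)/100*depth*1000; ETc = ET0*Kc; interval = SMD/ETc.
Step 1 — soil moisture deficit:
  SMD = (31.4 - 10.1)/100 * 0.450 * 1000 = 95.850 mm
Step 2 — daily crop ET (ETc = ET0*Kc):
  ETc = 5.41 * 0.966 = 5.2261 mm/day
Step 3 — irrigation interval (SMD/ETc):
  interval = 95.850 / 5.2261 = 18.3 days
Therefore the irrigation interval = 18.3 days.


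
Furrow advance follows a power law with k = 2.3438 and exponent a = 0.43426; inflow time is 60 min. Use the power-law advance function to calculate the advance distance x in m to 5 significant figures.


Approach: apply the power-law advance function, x = k*t^a.
x = 2.3438 * 60^0.43426 = 13.871 m
Therefore the advance distance x = 13.871 m.


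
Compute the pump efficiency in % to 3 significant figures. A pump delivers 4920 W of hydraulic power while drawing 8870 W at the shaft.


Approach: apply the efficiency ratio, eta = (P_out/P_in)*100.
eta = (4920 / 8870) * 100 = 55.5 %
Therefore the pump efficiency = 55.5 %.


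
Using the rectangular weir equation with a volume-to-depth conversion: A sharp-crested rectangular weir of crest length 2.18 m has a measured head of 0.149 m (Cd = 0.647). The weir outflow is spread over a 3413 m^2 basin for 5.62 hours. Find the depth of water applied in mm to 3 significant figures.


Approach: apply the rectangular weir equation with a volume-to-depth conversion, Q = (2/3)*Cd*L*sqrt(2g)*H^1.5; d = Q*t/A * 1000.
Step 1 — weir discharge:
  Q = (2/3)*0.647*2.18*sqrt(2*9.81)*0.149^1.5 = 0.23955 m^3/s
Step 2 — volume: V = 0.23955 * 5.62*3600 = 4846.6 m^3
Step 3 — depth: d = V/A * 1000 = 4846.6/3413 * 1000 = 1420 mm
Therefore the depth of water applied = 1420 mm.


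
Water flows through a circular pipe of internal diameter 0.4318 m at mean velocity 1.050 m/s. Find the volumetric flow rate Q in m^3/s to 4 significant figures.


Approach: apply the continuity equation for pipe flow, Q = A * v with A = pi*(D/2)^2.
A = pi*(0.4318/2)^2 = 0.146438 m^2
Q = 0.146438 * 1.050 = 0.1538 m^3/s
Therefore the volumetric flow rate Q = 0.1538 m^3/s.


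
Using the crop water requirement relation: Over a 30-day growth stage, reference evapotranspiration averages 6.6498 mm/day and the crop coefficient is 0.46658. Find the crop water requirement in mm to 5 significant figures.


Approach: apply the crop water requirement relation, CWR = ET0 * Kc * days.
CWR = 6.6498 * 0.46658 * 30 = 93.080 mm
Therefore the crop water requirement = 93.080 mm.


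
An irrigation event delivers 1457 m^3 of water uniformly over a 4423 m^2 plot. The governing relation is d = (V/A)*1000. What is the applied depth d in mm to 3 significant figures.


d = (1457 / 4423) * 1000 = 329 mm
Therefore the applied depth d = 329 mm.


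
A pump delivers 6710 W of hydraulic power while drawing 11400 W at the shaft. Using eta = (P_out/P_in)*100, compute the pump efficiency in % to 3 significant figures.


eta = (6710 / 11400) * 100 = 58.9 %
Therefore the pump efficiency = 58.9 %.


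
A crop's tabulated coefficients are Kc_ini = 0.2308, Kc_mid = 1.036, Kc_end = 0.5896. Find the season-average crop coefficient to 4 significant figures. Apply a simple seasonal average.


Approach: apply a simple seasonal average, Kc_avg = (Kc_ini + Kc_mid + Kc_end)/3.
Kc_avg = (0.2308 + 1.036 + 0.5896)/3 = 0.6188
Therefore the season-average crop coefficient = 0.6188.


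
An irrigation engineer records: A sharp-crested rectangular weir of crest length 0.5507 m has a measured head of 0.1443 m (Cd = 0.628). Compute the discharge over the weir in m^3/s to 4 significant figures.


Approach: apply the rectangular weir equation, Q = (2/3)*Cd*L*sqrt(2g)*H^1.5.
Q = (2/3)*0.628*0.5507*sqrt(2*9.81)*0.1443^1.5 = 0.05598 m^3/s
Therefore the discharge over the weir = 0.05598 m^3/s.


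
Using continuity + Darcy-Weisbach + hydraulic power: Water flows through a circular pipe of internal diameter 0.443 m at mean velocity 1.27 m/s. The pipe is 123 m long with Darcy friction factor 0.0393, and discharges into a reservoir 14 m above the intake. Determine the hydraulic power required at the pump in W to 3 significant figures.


Approach: apply continuity + Darcy-Weisbach + hydraulic power, Q = A*v; hf = f*(L/D)*(v^2/(2g)); H = static + hf; P = rho*g*Q*H.
Step 1 — flow rate (continuity, Q = A*v):
  A = pi*(0.443/2)^2 = 0.15413 m^2
  Q = 0.15413 * 1.27 = 0.19575 m^3/s
Step 2 — friction head loss (Darcy-Weisbach):
  hf = 0.0393 * (123/0.443) * (1.27^2 / (2*9.81))
  hf = 0.89702 m
Step 3 — total head: H = 14 + 0.89702 = 14.897 m
Step 4 — hydraulic power (P = rho*g*Q*H):
  P = 1000 * 9.81 * 0.19575 * 14.897 = 28600 W
Therefore the hydraulic power required at the pump = 28600 W.


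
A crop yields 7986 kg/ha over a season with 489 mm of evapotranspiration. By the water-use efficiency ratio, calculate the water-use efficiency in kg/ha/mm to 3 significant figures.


Approach: apply the water-use efficiency ratio, WUE = yield/ET.
WUE = 7986 / 489 = 16.3 kg/ha/mm
Therefore the water-use efficiency = 16.3 kg/ha/mm.


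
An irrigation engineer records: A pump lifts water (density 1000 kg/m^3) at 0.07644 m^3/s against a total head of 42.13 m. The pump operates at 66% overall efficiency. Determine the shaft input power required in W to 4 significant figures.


Approach: apply hydraulic power then efficiency conversion, P = rho*g*Q*H; P_in = P/eta.
Step 1 — hydraulic power (P = rho*g*Q*H):
  P = 1000 * 9.81 * 0.07644 * 42.13 = 31592.3 W
Step 2 — input power: P_in = P/eta = 31592.3 / 0.66 = 47870 W
Therefore the shaft input power required = 47870 W.


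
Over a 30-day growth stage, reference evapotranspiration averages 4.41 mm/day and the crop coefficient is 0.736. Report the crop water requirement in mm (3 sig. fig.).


Approach: apply the crop water requirement relation, CWR = ET0 * Kc * days.
CWR = 4.41 * 0.736 * 30 = 97.4 mm
Therefore the crop water requirement = 97.4 mm.


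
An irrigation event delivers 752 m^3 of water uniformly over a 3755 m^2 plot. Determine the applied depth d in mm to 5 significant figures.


Approach: apply depth from volume over area, d = (V/A)*1000.
d = (752 / 3755) * 1000 = 200.27 mm
Therefore the applied depth d = 200.27 mm.


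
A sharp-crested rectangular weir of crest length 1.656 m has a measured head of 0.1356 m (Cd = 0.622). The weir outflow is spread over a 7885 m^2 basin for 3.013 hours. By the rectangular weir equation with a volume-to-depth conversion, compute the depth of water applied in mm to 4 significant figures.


Approach: apply the rectangular weir equation with a volume-to-depth conversion, Q = (2/3)*Cd*L*sqrt(2g)*H^1.5; d = Q*t/A * 1000.
Step 1 — weir discharge:
  Q = (2/3)*0.622*1.656*sqrt(2*9.81)*0.1356^1.5 = 0.151879 m^3/s
Step 2 — volume: V = 0.151879 * 3.013*3600 = 1647.40 m^3
Step 3 — depth: d = V/A * 1000 = 1647.40/7885 * 1000 = 208.9 mm
Therefore the depth of water applied = 208.9 mm.


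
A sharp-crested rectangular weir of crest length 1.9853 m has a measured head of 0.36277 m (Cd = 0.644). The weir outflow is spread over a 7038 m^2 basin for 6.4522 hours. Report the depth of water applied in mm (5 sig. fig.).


Approach: apply the rectangular weir equation with a volume-to-depth conversion, Q = (2/3)*Cd*L*sqrt(2g)*H^1.5; d = Q*t/A * 1000.
Step 1 — weir discharge:
  Q = (2/3)*0.644*1.9853*sqrt(2*9.81)*0.36277^1.5 = 0.8249304 m^3/s
Step 2 — volume: V = 0.8249304 * 6.4522*3600 = 19161.42 m^3
Step 3 — depth: d = V/A * 1000 = 19161.42/7038 * 1000 = 2722.6 mm
Therefore the depth of water applied = 2722.6 mm.


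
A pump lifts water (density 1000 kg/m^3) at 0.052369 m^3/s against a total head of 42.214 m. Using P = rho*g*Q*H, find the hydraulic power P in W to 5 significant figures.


P = 1000 * 9.81 * 0.052369 * 42.214 = 21687 W
Therefore the hydraulic power P = 21687 W.


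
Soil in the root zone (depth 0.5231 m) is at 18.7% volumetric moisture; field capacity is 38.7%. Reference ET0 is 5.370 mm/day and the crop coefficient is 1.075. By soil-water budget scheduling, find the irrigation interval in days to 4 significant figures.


Approach: apply soil-water budget scheduling, SMD = (FC-theta)/100*depth*1000; ETc = ET0*Kc; interval = SMD/ETc.
Step 1 — soil moisture deficit:
  SMD = (38.7 - 18.7)/100 * 0.5231 * 1000 = 104.620 mm
Step 2 — daily crop ET (ETc = ET0*Kc):
  ETc = 5.370 * 1.075 = 5.77275 mm/day
Step 3 — irrigation interval (SMD/ETc):
  interval = 104.620 / 5.77275 = 18.12 days
Therefore the irrigation interval = 18.12 days.


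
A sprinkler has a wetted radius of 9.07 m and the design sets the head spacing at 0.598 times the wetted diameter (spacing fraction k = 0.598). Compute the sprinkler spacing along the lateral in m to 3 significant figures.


Approach: apply the sprinkler spacing rule (spacing as a fraction of wetted diameter), S = k*(2*R).
S = 0.598 * (2 * 9.07) = 10.8 m
Therefore the sprinkler spacing along the lateral = 10.8 m.


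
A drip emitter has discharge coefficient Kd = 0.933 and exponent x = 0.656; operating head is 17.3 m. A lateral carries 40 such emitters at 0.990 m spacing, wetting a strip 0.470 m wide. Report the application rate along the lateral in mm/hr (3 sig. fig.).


Approach: apply the emitter equation with a lateral mass balance, q = Kd*h^x; Q = n*q; rate = Q/(n*spacing*width).
Step 1 — single emitter flow (q = Kd*h^x):
  q = 0.933 * 17.3^0.656 = 6.0540 L/hr
Step 2 — total lateral flow: Q = 40 * 6.0540 = 242.16 L/hr
Step 3 — wetted area: A = 40 * 0.990 * 0.470 = 18.612 m^2
Step 4 — application rate: Q/A = 242.16/18.612 = 13.0 mm/hr
Therefore the application rate along the lateral = 13.0 mm/hr.


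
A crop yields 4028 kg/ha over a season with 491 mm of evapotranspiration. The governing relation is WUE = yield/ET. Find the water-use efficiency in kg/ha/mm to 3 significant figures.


WUE = 4028 / 491 = 8.20 kg/ha/mm
Therefore the water-use efficiency = 8.20 kg/ha/mm.


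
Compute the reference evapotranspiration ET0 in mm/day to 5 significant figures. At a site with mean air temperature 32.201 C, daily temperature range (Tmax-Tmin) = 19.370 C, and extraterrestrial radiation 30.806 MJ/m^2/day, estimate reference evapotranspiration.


Approach: apply the Hargreaves-Samani method, ET0 = 0.0023*(Tmean+17.8)*sqrt(Tmax-Tmin)*0.408*Ra.
ET0 = 0.0023*(32.201+17.8)*sqrt(19.370)*0.408*30.806 = 6.3616 mm/day
Therefore the reference evapotranspiration ET0 = 6.3616 mm/day.


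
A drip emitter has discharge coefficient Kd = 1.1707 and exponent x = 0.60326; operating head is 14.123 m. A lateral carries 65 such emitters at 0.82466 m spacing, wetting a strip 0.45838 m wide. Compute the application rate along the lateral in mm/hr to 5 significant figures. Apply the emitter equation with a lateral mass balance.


Approach: apply the emitter equation with a lateral mass balance, q = Kd*h^x; Q = n*q; rate = Q/(n*spacing*width).
Step 1 — single emitter flow (q = Kd*h^x):
  q = 1.1707 * 14.123^0.60326 = 5.782965 L/hr
Step 2 — total lateral flow: Q = 65 * 5.782965 = 375.8927 L/hr
Step 3 — wetted area: A = 65 * 0.82466 * 0.45838 = 24.57050 m^2
Step 4 — application rate: Q/A = 375.8927/24.57050 = 15.299 mm/hr
Therefore the application rate along the lateral = 15.299 mm/hr.


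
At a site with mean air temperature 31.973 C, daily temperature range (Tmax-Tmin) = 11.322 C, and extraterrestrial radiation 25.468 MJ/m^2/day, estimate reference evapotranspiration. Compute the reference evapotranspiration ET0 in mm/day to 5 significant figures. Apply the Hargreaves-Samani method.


Approach: apply the Hargreaves-Samani method, ET0 = 0.0023*(Tmean+17.8)*sqrt(Tmax-Tmin)*0.408*Ra.
ET0 = 0.0023*(31.973+17.8)*sqrt(11.322)*0.408*25.468 = 4.0026 mm/day
Therefore the reference evapotranspiration ET0 = 4.0026 mm/day.


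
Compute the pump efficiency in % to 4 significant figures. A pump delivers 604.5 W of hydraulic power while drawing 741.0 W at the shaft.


Approach: apply the efficiency ratio, eta = (P_out/P_in)*100.
eta = (604.5 / 741.0) * 100 = 81.58 %
Therefore the pump efficiency = 81.58 %.


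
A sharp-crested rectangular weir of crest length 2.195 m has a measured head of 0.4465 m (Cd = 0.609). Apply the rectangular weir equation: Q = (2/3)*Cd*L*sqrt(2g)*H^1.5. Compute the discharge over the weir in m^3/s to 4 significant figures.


Q = (2/3)*0.609*2.195*sqrt(2*9.81)*0.4465^1.5 = 1.178 m^3/s
Therefore the discharge over the weir = 1.178 m^3/s.


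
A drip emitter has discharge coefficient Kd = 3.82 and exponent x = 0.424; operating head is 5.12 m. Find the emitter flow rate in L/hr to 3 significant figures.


Approach: apply the emitter characteristic equation, q = Kd * h^x.
q = 3.82 * 5.12^0.424 = 7.63 L/hr
Therefore the emitter flow rate = 7.63 L/hr.


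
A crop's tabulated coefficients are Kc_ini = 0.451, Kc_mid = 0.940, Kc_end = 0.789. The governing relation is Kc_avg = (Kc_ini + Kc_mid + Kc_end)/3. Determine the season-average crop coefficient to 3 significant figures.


Kc_avg = (0.451 + 0.940 + 0.789)/3 = 0.727
Therefore the season-average crop coefficient = 0.727.


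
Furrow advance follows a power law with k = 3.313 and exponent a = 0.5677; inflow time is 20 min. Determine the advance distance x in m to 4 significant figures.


Approach: apply the power-law advance function, x = k*t^a.
x = 3.313 * 20^0.5677 = 18.15 m
Therefore the advance distance x = 18.15 m.


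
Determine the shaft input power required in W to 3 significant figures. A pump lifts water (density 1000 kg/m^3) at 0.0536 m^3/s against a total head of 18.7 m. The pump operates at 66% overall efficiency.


Approach: apply hydraulic power then efficiency conversion, P = rho*g*Q*H; P_in = P/eta.
Step 1 — hydraulic power (P = rho*g*Q*H):
  P = 1000 * 9.81 * 0.0536 * 18.7 = 9832.8 W
Step 2 — input power: P_in = P/eta = 9832.8 / 0.66 = 14900 W
Therefore the shaft input power required = 14900 W.


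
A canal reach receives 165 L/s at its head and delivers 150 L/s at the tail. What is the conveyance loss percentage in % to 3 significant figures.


Approach: apply the conveyance loss ratio, loss% = ((Q_head - Q_tail)/Q_head)*100.
loss = ((165 - 150)/165)*100 = 9.09 %
Therefore the conveyance loss percentage = 9.09 %.


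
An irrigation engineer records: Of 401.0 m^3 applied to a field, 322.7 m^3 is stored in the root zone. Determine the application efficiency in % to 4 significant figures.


Approach: apply the application efficiency ratio, Ea = (stored/applied)*100.
Ea = (322.7/401.0)*100 = 80.47 %
Therefore the application efficiency = 80.47 %.


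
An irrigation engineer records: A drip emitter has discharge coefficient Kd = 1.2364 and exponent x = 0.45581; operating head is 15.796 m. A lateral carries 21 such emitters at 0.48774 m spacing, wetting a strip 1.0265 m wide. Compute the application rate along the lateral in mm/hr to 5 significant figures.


Approach: apply the emitter equation with a lateral mass balance, q = Kd*h^x; Q = n*q; rate = Q/(n*spacing*width).
Step 1 — single emitter flow (q = Kd*h^x):
  q = 1.2364 * 15.796^0.45581 = 4.349795 L/hr
Step 2 — total lateral flow: Q = 21 * 4.349795 = 91.34569 L/hr
Step 3 — wetted area: A = 21 * 0.48774 * 1.0265 = 10.51397 m^2
Step 4 — application rate: Q/A = 91.34569/10.51397 = 8.6880 mm/hr
Therefore the application rate along the lateral = 8.6880 mm/hr.


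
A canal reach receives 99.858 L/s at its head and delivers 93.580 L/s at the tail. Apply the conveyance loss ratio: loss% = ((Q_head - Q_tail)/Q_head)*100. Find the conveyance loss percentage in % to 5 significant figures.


loss = ((99.858 - 93.580)/99.858)*100 = 6.2869 %
Therefore the conveyance loss percentage = 6.2869 %.


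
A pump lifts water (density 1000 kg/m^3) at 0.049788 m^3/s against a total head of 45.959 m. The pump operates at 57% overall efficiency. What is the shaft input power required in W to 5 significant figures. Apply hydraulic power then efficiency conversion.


Approach: apply hydraulic power then efficiency conversion, P = rho*g*Q*H; P_in = P/eta.
Step 1 — hydraulic power (P = rho*g*Q*H):
  P = 1000 * 9.81 * 0.049788 * 45.959 = 22447.31 W
Step 2 — input power: P_in = P/eta = 22447.31 / 0.57 = 39381 W
Therefore the shaft input power required = 39381 W.


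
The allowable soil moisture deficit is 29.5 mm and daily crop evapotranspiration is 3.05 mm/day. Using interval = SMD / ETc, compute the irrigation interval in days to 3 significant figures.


interval = 29.5 / 3.05 = 9.67 days
Therefore the irrigation interval = 9.67 days.


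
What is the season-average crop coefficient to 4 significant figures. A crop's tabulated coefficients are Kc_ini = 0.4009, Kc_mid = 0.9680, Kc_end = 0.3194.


Approach: apply a simple seasonal average, Kc_avg = (Kc_ini + Kc_mid + Kc_end)/3.
Kc_avg = (0.4009 + 0.9680 + 0.3194)/3 = 0.5628
Therefore the season-average crop coefficient = 0.5628.


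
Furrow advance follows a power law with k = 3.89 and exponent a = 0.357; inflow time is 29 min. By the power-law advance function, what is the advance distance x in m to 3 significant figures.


Approach: apply the power-law advance function, x = k*t^a.
x = 3.89 * 29^0.357 = 12.9 m
Therefore the advance distance x = 12.9 m.


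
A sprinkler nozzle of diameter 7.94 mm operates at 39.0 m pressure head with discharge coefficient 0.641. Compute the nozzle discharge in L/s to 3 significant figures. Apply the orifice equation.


Approach: apply the orifice equation, Q = Cd*A*sqrt(2*g*h), A = pi*(d/2)^2.
A = pi*(7.94e-3/2)^2 = 4.9514e-05 m^2
Q = 0.641 * 4.9514e-05 * sqrt(2*9.81*39.0) * 1000 = 0.878 L/s
Therefore the nozzle discharge = 0.878 L/s.


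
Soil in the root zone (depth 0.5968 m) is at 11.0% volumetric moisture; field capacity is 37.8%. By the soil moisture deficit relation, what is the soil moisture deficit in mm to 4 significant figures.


Approach: apply the soil moisture deficit relation, SMD = (FC - theta)/100 * depth * 1000.
SMD = (37.8 - 11.0)/100 * 0.5968 * 1000 = 159.9 mm
Therefore the soil moisture deficit = 159.9 mm.


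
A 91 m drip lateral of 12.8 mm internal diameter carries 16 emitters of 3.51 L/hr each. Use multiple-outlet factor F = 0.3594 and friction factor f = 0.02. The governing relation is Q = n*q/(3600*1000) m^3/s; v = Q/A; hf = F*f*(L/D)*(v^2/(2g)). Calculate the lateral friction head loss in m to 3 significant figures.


Q = 16*3.51/(3600*1000) = 1.5600e-05 m^3/s
A = pi*(12.8e-3/2)^2 = 1.2868e-04 m^2, so v = Q/A = 0.12123 m/s
hf = 0.3594*0.02*(91/0.0128)*(0.12123^2/(2*9.81)) = 0.0383 m
Therefore the lateral friction head loss = 0.0383 m.


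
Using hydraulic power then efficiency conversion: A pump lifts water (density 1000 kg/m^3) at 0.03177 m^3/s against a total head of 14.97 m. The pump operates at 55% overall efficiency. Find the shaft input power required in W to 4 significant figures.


Approach: apply hydraulic power then efficiency conversion, P = rho*g*Q*H; P_in = P/eta.
Step 1 — hydraulic power (P = rho*g*Q*H):
  P = 1000 * 9.81 * 0.03177 * 14.97 = 4665.61 W
Step 2 — input power: P_in = P/eta = 4665.61 / 0.55 = 8483 W
Therefore the shaft input power required = 8483 W.


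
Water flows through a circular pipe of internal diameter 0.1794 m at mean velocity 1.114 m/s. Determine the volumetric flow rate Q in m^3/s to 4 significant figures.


Approach: apply the continuity equation for pipe flow, Q = A * v with A = pi*(D/2)^2.
A = pi*(0.1794/2)^2 = 0.0252775 m^2
Q = 0.0252775 * 1.114 = 0.02816 m^3/s
Therefore the volumetric flow rate Q = 0.02816 m^3/s.


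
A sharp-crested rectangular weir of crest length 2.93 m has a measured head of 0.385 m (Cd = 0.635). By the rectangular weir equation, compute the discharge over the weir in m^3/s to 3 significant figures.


Approach: apply the rectangular weir equation, Q = (2/3)*Cd*L*sqrt(2g)*H^1.5.
Q = (2/3)*0.635*2.93*sqrt(2*9.81)*0.385^1.5 = 1.31 m^3/s
Therefore the discharge over the weir = 1.31 m^3/s.
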